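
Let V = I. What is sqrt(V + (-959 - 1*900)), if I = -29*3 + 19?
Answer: I*sqrt(1927) ≈ 43.898*I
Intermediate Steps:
I = -68 (I = -87 + 19 = -68)
V = -68
sqrt(V + (-959 - 1*900)) = sqrt(-68 + (-959 - 1*900)) = sqrt(-68 + (-959 - 900)) = sqrt(-68 - 1859) = sqrt(-1927) = I*sqrt(1927)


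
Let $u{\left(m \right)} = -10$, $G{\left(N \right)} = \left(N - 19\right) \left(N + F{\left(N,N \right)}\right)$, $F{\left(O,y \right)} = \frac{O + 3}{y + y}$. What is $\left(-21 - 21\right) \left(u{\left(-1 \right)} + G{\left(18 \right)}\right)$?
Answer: $\frac{2401}{2} \approx 1200.5$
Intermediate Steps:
$F{\left(O,y \right)} = \frac{3 + O}{2 y}$
$G{\left(N \right)} = \left(-19 + N\right) \left(N + \frac{3 + N}{2 N}\right)$ ($G{\left(N \right)} = \left(N - 19\right) \left(N + \frac{3 + N}{2 N}\right) = \left(-19 + N\right) \left(N + \frac{3 + N}{2 N}\right)$)
$\left(-21 - 21\right) \left(u{\left(-1 \right)} + G{\left(18 \right)}\right) = \left(-21 - 21\right) \left(-10 - \left(341 - 324 + \frac{19}{12}\right)\right) = - 42 \left(-10 - \frac{223}{12}\right) = \left(-42\right) \left(- \frac{343}{12}\right) = \frac{2401}{2}$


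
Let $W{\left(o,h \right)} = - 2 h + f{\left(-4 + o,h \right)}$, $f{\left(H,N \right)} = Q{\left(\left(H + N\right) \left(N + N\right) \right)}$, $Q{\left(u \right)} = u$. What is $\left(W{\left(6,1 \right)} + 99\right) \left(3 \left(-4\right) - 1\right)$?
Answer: $-1339$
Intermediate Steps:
$f{\left(H,N \right)} = 2 N \left(H + N\right)$ ($f{\left(H,N \right)} = \left(H + N\right) \left(N + N\right) = \left(H + N\right) 2 N = 2 N \left(H + N\right)$)
$W{\left(o,h \right)} = - 2 h + 2 h \left(-4 + h + o\right)$ ($W{\left(o,h \right)} = - 2 h + 2 h \left(\left(-4 + o\right) + h\right) = - 2 h + 2 h \left(-4 + h + o\right)$)
$\left(W{\left(6,1 \right)} + 99\right) \left(3 \left(-4\right) - 1\right) = \left(2 \cdot 1 \left(-5 + 1 + 6\right) + 99\right) \left(3 \left(-4\right) - 1\right) = \left(2 \cdot 1 \cdot 2 + 99\right) \left(-12 - 1\right) = \left(4 + 99\right) \left(-13\right) = 103 \left(-13\right) = -1339$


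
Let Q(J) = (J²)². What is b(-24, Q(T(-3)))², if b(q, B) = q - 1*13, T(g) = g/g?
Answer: 1369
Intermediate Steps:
T(g) = 1
Q(J) = J⁴
b(q, B) = -13 + q (b(q, B) = q - 13 = -13 + q)
b(-24, Q(T(-3)))² = (-13 - 24)² = (-37)² = 1369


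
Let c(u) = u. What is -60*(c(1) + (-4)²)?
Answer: -1020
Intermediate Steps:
-60*(c(1) + (-4)²) = -60*(1 + (-4)²) = -60*(1 + 16) = -60*17 = -1020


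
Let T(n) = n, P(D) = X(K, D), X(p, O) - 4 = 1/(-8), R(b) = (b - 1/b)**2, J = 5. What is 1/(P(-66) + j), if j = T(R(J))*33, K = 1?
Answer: 200/152839 ≈ 0.0013086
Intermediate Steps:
X(p, O) = 31/8 (X(p, O) = 4 + 1/(-8) = 4 - 1/8 = 31/8)
P(D) = 31/8
j = 19008/25 (j = ((-1 + 5**2)**2/5**2)*33 = ((-1 + 25)**2/25)*33 = ((1/25)*24**2)*33 = ((1/25)*576)*33 = (576/25)*33 = 19008/25 ≈ 760.32)
1/(P(-66) + j) = 1/(31/8 + 19008/25) = 1/(152839/200) = 200/152839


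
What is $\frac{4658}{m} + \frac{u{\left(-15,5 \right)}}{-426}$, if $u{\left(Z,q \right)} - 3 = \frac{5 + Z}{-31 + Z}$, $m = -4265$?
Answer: $- \frac{22977347}{20894235} \approx -1.0997$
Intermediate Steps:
$u{\left(Z,q \right)} = 3 + \frac{5 + Z}{-31 + Z}$
$\frac{4658}{m} + \frac{u{\left(-15,5 \right)}}{-426} = \frac{4658}{-4265} + \frac{4 \frac{1}{-31 - 15} \left(-22 - 15\right)}{-426} = 4658 \left(- \frac{1}{4265}\right) + 4 \frac{1}{-46} \left(-37\right) \left(- \frac{1}{426}\right) = - \frac{4658}{4265} + 4 \left(- \frac{1}{46}\right) \left(-37\right) \left(- \frac{1}{426}\right) = - \frac{4658}{4265} + \frac{74}{23} \left(- \frac{1}{426}\right) = - \frac{4658}{4265} - \frac{37}{4899} = - \frac{22977347}{20894235}$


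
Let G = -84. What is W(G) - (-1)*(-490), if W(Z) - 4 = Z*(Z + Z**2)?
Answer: -586134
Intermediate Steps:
W(Z) = 4 + Z*(Z + Z**2)
W(G) - (-1)*(-490) = (4 + (-84)**2 + (-84)**3) - (-1)*(-490) = (4 + 7056 - 592704) - 1*490 = -585644 - 490 = -586134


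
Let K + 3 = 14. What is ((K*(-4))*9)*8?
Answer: -3168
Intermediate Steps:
K = 11 (K = -3 + 14 = 11)
((K*(-4))*9)*8 = ((11*(-4))*9)*8 = -44*9*8 = -396*8 = -3168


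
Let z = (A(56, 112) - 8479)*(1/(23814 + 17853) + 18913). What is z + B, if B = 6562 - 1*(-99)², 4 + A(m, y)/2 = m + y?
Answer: -112693227705/731 ≈ -1.5416e+8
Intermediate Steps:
A(m, y) = -8 + 2*m + 2*y (A(m, y) = -8 + 2*(m + y) = -8 + (2*m + 2*y) = -8 + 2*m + 2*y)
B = -3239 (B = 6562 - 1*9801 = 6562 - 9801 = -3239)
z = -112690859996/731 (z = ((-8 + 2*56 + 2*112) - 8479)*(1/(23814 + 17853) + 18913) = ((-8 + 112 + 224) - 8479)*(1/41667 + 18913) = (328 - 8479)*(1/41667 + 18913) = -8151*788047972/41667 = -112690859996/731 ≈ -1.5416e+8)
z + B = -112690859996/731 - 3239 = -112693227705/731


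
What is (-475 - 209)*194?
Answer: -132696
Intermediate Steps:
(-475 - 209)*194 = -684*194 = -132696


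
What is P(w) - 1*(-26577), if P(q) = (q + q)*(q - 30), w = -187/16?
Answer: 3526585/128 ≈ 27551.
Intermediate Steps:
w = -187/16 (w = -187*1/16 = -187/16 ≈ -11.688)
P(q) = 2*q*(-30 + q) (P(q) = (2*q)*(-30 + q) = 2*q*(-30 + q))
P(w) - 1*(-26577) = 2*(-187/16)*(-30 - 187/16) - 1*(-26577) = 2*(-187/16)*(-667/16) + 26577 = 124729/128 + 26577 = 3526585/128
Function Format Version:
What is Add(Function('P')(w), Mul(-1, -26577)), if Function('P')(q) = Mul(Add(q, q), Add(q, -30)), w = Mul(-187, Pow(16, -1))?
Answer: Rational(3526585, 128) ≈ 27551.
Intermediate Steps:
w = Rational(-187, 16) (w = Mul(-187, Rational(1, 16)) = Rational(-187, 16) ≈ -11.688)
Function('P')(q) = Mul(2, q, Add(-30, q)) (Function('P')(q) = Mul(Mul(2, q), Add(-30, q)) = Mul(2, q, Add(-30, q)))
Add(Function('P')(w), Mul(-1, -26577)) = Add(Mul(2, Rational(-187, 16), Add(-30, Rational(-187, 16))), Mul(-1, -26577)) = Add(Mul(2, Rational(-187, 16), Rational(-667, 16)), 26577) = Add(Rational(124729, 128), 26577) = Rational(3526585, 128)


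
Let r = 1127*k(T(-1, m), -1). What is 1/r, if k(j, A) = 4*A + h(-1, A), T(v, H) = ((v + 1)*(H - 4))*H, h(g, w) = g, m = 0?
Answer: -1/5635 ≈ -0.00017746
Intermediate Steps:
T(v, H) = H*(1 + v)*(-4 + H) (T(v, H) = ((1 + v)*(-4 + H))*H = H*(1 + v)*(-4 + H))
k(j, A) = -1 + 4*A (k(j, A) = 4*A - 1 = -1 + 4*A)
r = -5635 (r = 1127*(-1 + 4*(-1)) = 1127*(-1 - 4) = 1127*(-5) = -5635)
1/r = 1/(-5635) = -1/5635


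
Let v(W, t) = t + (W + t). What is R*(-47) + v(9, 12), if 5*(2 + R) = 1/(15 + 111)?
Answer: 79963/630 ≈ 126.93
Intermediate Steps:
v(W, t) = W + 2*t
R = -1259/630 (R = -2 + 1/(5*(15 + 111)) = -2 + (1/5)/126 = -2 + (1/5)*(1/126) = -2 + 1/630 = -1259/630 ≈ -1.9984)
R*(-47) + v(9, 12) = -1259/630*(-47) + (9 + 2*12) = 59173/630 + (9 + 24) = 59173/630 + 33 = 79963/630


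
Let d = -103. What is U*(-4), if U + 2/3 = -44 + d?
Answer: 1772/3 ≈ 590.67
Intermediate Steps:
U = -443/3 (U = -⅔ + (-44 - 103) = -⅔ - 147 = -443/3 ≈ -147.67)
U*(-4) = -443/3*(-4) = 1772/3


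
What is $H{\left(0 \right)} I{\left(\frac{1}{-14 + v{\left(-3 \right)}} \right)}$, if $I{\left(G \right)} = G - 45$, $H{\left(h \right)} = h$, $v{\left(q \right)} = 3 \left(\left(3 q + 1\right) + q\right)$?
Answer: $0$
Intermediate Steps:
$v{\left(q \right)} = 3 + 12 q$ ($v{\left(q \right)} = 3 \left(\left(1 + 3 q\right) + q\right) = 3 \left(1 + 4 q\right) = 3 + 12 q$)
$I{\left(G \right)} = -45 + G$
$H{\left(0 \right)} I{\left(\frac{1}{-14 + v{\left(-3 \right)}} \right)} = 0 \left(-45 + \frac{1}{-14 + \left(3 + 12 \left(-3\right)\right)}\right) = 0 \left(-45 + \frac{1}{-14 + \left(3 - 36\right)}\right) = 0 \left(-45 + \frac{1}{-14 - 33}\right) = 0 \left(-45 + \frac{1}{-47}\right) = 0 \left(-45 - \frac{1}{47}\right) = 0 \left(- \frac{2116}{47}\right) = 0$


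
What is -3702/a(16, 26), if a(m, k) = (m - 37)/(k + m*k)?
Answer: 545428/7 ≈ 77918.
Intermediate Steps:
a(m, k) = (-37 + m)/(k + k*m)
-3702/a(16, 26) = -3702*26*(1 + 16)/(-37 + 16) = -3702/((1/26)*(-21)/17) = -3702/((1/26)*(1/17)*(-21)) = -3702/(-21/442) = -3702*(-442/21) = 545428/7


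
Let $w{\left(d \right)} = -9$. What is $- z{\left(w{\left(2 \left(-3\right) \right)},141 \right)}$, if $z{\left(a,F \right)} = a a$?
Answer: $-81$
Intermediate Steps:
$z{\left(a,F \right)} = a^{2}$
$- z{\left(w{\left(2 \left(-3\right) \right)},141 \right)} = - \left(-9\right)^{2} = \left(-1\right) 81 = -81$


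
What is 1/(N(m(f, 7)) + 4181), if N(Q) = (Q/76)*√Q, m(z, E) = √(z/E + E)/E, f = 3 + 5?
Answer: 14345524418391026163968/59978637593292880391550181 - 131622019256896*399^(¾)/59978637593292880391550181 - 1764*399^(¼)/59978637593292880391550181 + 481851888*√399/59978637593292880391550181 ≈ 0.00023918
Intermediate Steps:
f = 8
m(z, E) = √(E + z/E)/E
N(Q) = Q^(3/2)/76 (N(Q) = (Q*(1/76))*√Q = (Q/76)*√Q = Q^(3/2)/76)
1/(N(m(f, 7)) + 4181) = 1/((√(7 + 8/7)/7)^(3/2)/76 + 4181) = 1/((√(57/7)/7)^(3/2)/76 + 4181) = 1/(((√399/7)/7)^(3/2)/76 + 4181) = 1/((√399/49)^(3/2)/76 + 4181) = 1/((399^(¾)/343)/76 + 4181) = 1/(399^(¾)/26068 + 4181) = 1/(4181 + 399^(¾)/26068)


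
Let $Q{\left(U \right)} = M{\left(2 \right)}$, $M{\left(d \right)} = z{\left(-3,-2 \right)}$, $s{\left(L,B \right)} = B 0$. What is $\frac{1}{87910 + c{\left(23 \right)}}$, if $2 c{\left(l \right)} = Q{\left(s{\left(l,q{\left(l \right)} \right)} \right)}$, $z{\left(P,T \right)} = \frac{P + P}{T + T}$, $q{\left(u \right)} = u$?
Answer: $\frac{4}{351643} \approx 1.1375 \cdot 10^{-5}$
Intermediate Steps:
$s{\left(L,B \right)} = 0$
$z{\left(P,T \right)} = \frac{P}{T}$ ($z{\left(P,T \right)} = \frac{2 P}{2 T} = 2 P \frac{1}{2 T} = \frac{P}{T}$)
$M{\left(d \right)} = \frac{3}{2}$ ($M{\left(d \right)} = - \frac{3}{-2} = \left(-3\right) \left(- \frac{1}{2}\right) = \frac{3}{2}$)
$Q{\left(U \right)} = \frac{3}{2}$
$c{\left(l \right)} = \frac{3}{4}$ ($c{\left(l \right)} = \frac{1}{2} \cdot \frac{3}{2} = \frac{3}{4}$)
$\frac{1}{87910 + c{\left(23 \right)}} = \frac{1}{87910 + \frac{3}{4}} = \frac{1}{\frac{351643}{4}} = \frac{4}{351643}$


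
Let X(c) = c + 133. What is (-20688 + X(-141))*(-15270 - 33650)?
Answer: 1012448320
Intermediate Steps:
X(c) = 133 + c
(-20688 + X(-141))*(-15270 - 33650) = (-20688 + (133 - 141))*(-15270 - 33650) = (-20688 - 8)*(-48920) = -20696*(-48920) = 1012448320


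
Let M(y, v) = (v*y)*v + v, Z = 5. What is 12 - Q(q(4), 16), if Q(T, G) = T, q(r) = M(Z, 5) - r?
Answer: -114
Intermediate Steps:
M(y, v) = v + y*v² (M(y, v) = y*v² + v = v + y*v²)
q(r) = 130 - r (q(r) = 5*(1 + 5*5) - r = 5*(1 + 25) - r = 5*26 - r = 130 - r)
12 - Q(q(4), 16) = 12 - (130 - 1*4) = 12 - (130 - 4) = 12 - 1*126 = 12 - 126 = -114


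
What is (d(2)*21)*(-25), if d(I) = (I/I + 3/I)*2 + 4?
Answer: -4725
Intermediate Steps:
d(I) = 6 + 6/I (d(I) = (1 + 3/I)*2 + 4 = (2 + 6/I) + 4 = 6 + 6/I)
(d(2)*21)*(-25) = ((6 + 6/2)*21)*(-25) = ((6 + 6*(1/2))*21)*(-25) = ((6 + 3)*21)*(-25) = (9*21)*(-25) = 189*(-25) = -4725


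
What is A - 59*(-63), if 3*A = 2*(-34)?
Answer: 11083/3 ≈ 3694.3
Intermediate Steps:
A = -68/3 (A = (2*(-34))/3 = (1/3)*(-68) = -68/3 ≈ -22.667)
A - 59*(-63) = -68/3 - 59*(-63) = -68/3 + 3717 = 11083/3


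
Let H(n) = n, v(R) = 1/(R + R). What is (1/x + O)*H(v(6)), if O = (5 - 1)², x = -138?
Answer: 2207/1656 ≈ 1.3327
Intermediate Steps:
v(R) = 1/(2*R)
O = 16 (O = 4² = 16)
(1/x + O)*H(v(6)) = (1/(-138) + 16)*((½)/6) = (-1/138 + 16)*((½)*(⅙)) = (2207/138)*(1/12) = 2207/1656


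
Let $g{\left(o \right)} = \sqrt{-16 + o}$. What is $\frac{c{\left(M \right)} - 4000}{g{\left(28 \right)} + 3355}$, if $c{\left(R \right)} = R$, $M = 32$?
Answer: $- \frac{13312640}{11256013} + \frac{7936 \sqrt{3}}{11256013} \approx -1.1815$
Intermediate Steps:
$\frac{c{\left(M \right)} - 4000}{g{\left(28 \right)} + 3355} = \frac{32 - 4000}{\sqrt{-16 + 28} + 3355} = - \frac{3968}{\sqrt{12} + 3355} = - \frac{3968}{2 \sqrt{3} + 3355} = - \frac{3968}{3355 + 2 \sqrt{3}}$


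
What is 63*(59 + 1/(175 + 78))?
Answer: 940464/253 ≈ 3717.3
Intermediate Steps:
63*(59 + 1/(175 + 78)) = 63*(59 + 1/253) = 63*(14928/253) = 940464/253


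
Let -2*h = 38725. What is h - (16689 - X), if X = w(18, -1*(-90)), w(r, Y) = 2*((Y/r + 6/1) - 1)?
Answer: -72063/2 ≈ -36032.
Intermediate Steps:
h = -38725/2 (h = -1/2*38725 = -38725/2 ≈ -19363.)
w(r, Y) = 10 + 2*Y/r (w(r, Y) = 2*((Y/r + 6*1) - 1) = 2*((Y/r + 6) - 1) = 2*((6 + Y/r) - 1) = 2*(5 + Y/r) = 10 + 2*Y/r)
X = 20 (X = 10 + 2*(-1*(-90))/18 = 10 + 2*90*(1/18) = 10 + 10 = 20)
h - (16689 - X) = -38725/2 - (16689 - 1*20) = -38725/2 - (16689 - 20) = -38725/2 - 1*16669 = -38725/2 - 16669 = -72063/2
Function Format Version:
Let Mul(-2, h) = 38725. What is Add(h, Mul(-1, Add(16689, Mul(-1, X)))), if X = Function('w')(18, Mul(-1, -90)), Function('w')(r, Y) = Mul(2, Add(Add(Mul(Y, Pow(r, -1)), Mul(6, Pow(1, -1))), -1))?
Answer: Rational(-72063, 2) ≈ -36032.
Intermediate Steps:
h = Rational(-38725, 2) (h = Mul(Rational(-1, 2), 38725) = Rational(-38725, 2) ≈ -19363.)
Function('w')(r, Y) = Add(10, Mul(2, Y, Pow(r, -1))) (Function('w')(r, Y) = Mul(2, Add(Add(Mul(Y, Pow(r, -1)), Mul(6, 1)), -1)) = Mul(2, Add(Add(Mul(Y, Pow(r, -1)), 6), -1)) = Mul(2, Add(Add(6, Mul(Y, Pow(r, -1))), -1)) = Mul(2, Add(5, Mul(Y, Pow(r, -1)))) = Add(10, Mul(2, Y, Pow(r, -1))))
X = 20 (X = Add(10, Mul(2, Mul(-1, -90), Pow(18, -1))) = Add(10, Mul(2, 90, Rational(1, 18))) = Add(10, 10) = 20)
Add(h, Mul(-1, Add(16689, Mul(-1, X)))) = Add(Rational(-38725, 2), Mul(-1, Add(16689, Mul(-1, 20)))) = Add(Rational(-38725, 2), Mul(-1, Add(16689, -20))) = Add(Rational(-38725, 2), Mul(-1, 16669)) = Add(Rational(-38725, 2), -16669) = Rational(-72063, 2)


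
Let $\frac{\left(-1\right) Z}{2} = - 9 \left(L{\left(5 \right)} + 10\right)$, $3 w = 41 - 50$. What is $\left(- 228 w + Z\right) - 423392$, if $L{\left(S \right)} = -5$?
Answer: $-422618$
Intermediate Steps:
$w = -3$ ($w = \frac{41 - 50}{3} = \frac{1}{3} \left(-9\right) = -3$)
$Z = 90$ ($Z = - 2 \left(- 9 \left(-5 + 10\right)\right) = - 2 \left(\left(-9\right) 5\right) = \left(-2\right) \left(-45\right) = 90$)
$\left(- 228 w + Z\right) - 423392 = \left(\left(-228\right) \left(-3\right) + 90\right) - 423392 = \left(684 + 90\right) - 423392 = 774 - 423392 = -422618$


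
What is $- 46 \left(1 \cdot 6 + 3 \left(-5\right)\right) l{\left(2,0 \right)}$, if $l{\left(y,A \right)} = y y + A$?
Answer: $1656$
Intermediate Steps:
$l{\left(y,A \right)} = A + y^{2}$ ($l{\left(y,A \right)} = y^{2} + A = A + y^{2}$)
$- 46 \left(1 \cdot 6 + 3 \left(-5\right)\right) l{\left(2,0 \right)} = - 46 \left(1 \cdot 6 + 3 \left(-5\right)\right) \left(0 + 2^{2}\right) = - 46 \left(6 - 15\right) \left(0 + 4\right) = \left(-46\right) \left(-9\right) 4 = 414 \cdot 4 = 1656$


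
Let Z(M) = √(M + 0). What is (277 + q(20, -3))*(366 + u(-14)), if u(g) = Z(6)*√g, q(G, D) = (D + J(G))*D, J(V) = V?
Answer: 82716 + 452*I*√21 ≈ 82716.0 + 2071.3*I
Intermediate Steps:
Z(M) = √M
q(G, D) = D*(D + G) (q(G, D) = (D + G)*D = D*(D + G))
u(g) = √6*√g
(277 + q(20, -3))*(366 + u(-14)) = (277 - 3*(-3 + 20))*(366 + √6*√(-14)) = (277 - 3*17)*(366 + √6*(I*√14)) = (277 - 51)*(366 + 2*I*√21) = 226*(366 + 2*I*√21) = 82716 + 452*I*√21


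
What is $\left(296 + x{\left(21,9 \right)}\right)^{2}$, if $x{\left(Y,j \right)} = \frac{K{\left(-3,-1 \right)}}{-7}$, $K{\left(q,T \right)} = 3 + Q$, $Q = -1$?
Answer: $\frac{4284900}{49} \approx 87447.0$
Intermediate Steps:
$K{\left(q,T \right)} = 2$ ($K{\left(q,T \right)} = 3 - 1 = 2$)
$x{\left(Y,j \right)} = - \frac{2}{7}$ ($x{\left(Y,j \right)} = \frac{2}{-7} = 2 \left(- \frac{1}{7}\right) = - \frac{2}{7}$)
$\left(296 + x{\left(21,9 \right)}\right)^{2} = \left(296 - \frac{2}{7}\right)^{2} = \left(\frac{2070}{7}\right)^{2} = \frac{4284900}{49}$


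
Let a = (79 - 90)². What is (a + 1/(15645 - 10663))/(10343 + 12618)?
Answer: 602823/114391702 ≈ 0.0052698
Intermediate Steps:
a = 121 (a = (-11)² = 121)
(a + 1/(15645 - 10663))/(10343 + 12618) = (121 + 1/(15645 - 10663))/(10343 + 12618) = (121 + 1/4982)/22961 = (121 + 1/4982)*(1/22961) = (602823/4982)*(1/22961) = 602823/114391702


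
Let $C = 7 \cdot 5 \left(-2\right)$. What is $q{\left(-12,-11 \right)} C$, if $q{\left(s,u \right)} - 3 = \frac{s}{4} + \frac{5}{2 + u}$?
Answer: $\frac{350}{9} \approx 38.889$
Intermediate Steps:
$C = -70$ ($C = 35 \left(-2\right) = -70$)
$q{\left(s,u \right)} = 3 + \frac{5}{2 + u} + \frac{s}{4}$ ($q{\left(s,u \right)} = 3 + \left(\frac{s}{4} + \frac{5}{2 + u}\right) = 3 + \left(\frac{5}{2 + u} + \frac{s}{4}\right) = 3 + \frac{5}{2 + u} + \frac{s}{4}$)
$q{\left(-12,-11 \right)} C = \frac{44 + 2 \left(-12\right) + 12 \left(-11\right) - -132}{4 \left(2 - 11\right)} \left(-70\right) = \frac{44 - 24 - 132 + 132}{4 \left(-9\right)} \left(-70\right) = \frac{1}{4} \left(- \frac{1}{9}\right) 20 \left(-70\right) = \left(- \frac{5}{9}\right) \left(-70\right) = \frac{350}{9}$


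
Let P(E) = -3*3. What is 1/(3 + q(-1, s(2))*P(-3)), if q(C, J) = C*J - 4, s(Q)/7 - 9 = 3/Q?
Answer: 2/1401 ≈ 0.0014276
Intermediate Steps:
s(Q) = 63 + 21/Q (s(Q) = 63 + 7*(3/Q) = 63 + 21/Q)
P(E) = -9
q(C, J) = -4 + C*J
1/(3 + q(-1, s(2))*P(-3)) = 1/(3 + (-4 - (63 + 21/2))*(-9)) = 1/(3 + (-4 - 1*147/2)*(-9)) = 1/(3 + (-4 - 147/2)*(-9)) = 1/(3 - 155/2*(-9)) = 1/(3 + 1395/2) = 1/(1401/2) = 2/1401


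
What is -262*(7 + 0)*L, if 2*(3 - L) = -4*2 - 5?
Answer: -17423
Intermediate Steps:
L = 19/2 (L = 3 - (-4*2 - 5)/2 = 3 - (-8 - 5)/2 = 3 - ½*(-13) = 3 + 13/2 = 19/2 ≈ 9.5000)
-262*(7 + 0)*L = -262*(7 + 0)*19/2 = -1834*19/2 = -262*133/2 = -17423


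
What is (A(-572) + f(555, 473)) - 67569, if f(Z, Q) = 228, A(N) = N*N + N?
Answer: 259271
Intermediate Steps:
A(N) = N + N² (A(N) = N² + N = N + N²)
(A(-572) + f(555, 473)) - 67569 = (-572*(1 - 572) + 228) - 67569 = (-572*(-571) + 228) - 67569 = (326612 + 228) - 67569 = 326840 - 67569 = 259271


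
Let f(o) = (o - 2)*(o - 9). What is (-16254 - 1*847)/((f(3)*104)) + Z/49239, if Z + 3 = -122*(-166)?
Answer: 284890505/10241712 ≈ 27.817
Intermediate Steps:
Z = 20249 (Z = -3 - 122*(-166) = -3 + 20252 = 20249)
f(o) = (-9 + o)*(-2 + o) (f(o) = (-2 + o)*(-9 + o) = (-9 + o)*(-2 + o))
(-16254 - 1*847)/((f(3)*104)) + Z/49239 = (-16254 - 1*847)/(((18 + 3² - 11*3)*104)) + 20249/49239 = (-16254 - 847)/(((18 + 9 - 33)*104)) + 20249*(1/49239) = -17101/((-6*104)) + 20249/49239 = -17101/(-624) + 20249/49239 = -17101*(-1/624) + 20249/49239 = 17101/624 + 20249/49239 = 284890505/10241712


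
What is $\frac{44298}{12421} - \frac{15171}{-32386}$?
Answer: $\frac{1623074019}{402266506} \approx 4.0348$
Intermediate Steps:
$\frac{44298}{12421} - \frac{15171}{-32386} = 44298 \cdot \frac{1}{12421} - - \frac{15171}{32386} = \frac{44298}{12421} + \frac{15171}{32386} = \frac{1623074019}{402266506}$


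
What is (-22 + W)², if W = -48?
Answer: 4900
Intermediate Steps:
(-22 + W)² = (-22 - 48)² = (-70)² = 4900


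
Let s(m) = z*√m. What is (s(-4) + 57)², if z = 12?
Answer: 2673 + 2736*I ≈ 2673.0 + 2736.0*I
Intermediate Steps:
s(m) = 12*√m
(s(-4) + 57)² = (12*√(-4) + 57)² = (12*(2*I) + 57)² = (24*I + 57)² = (57 + 24*I)²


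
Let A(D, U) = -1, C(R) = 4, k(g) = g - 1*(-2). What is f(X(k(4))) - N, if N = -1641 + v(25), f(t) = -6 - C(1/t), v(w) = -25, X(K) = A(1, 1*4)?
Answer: 1656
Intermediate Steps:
k(g) = 2 + g (k(g) = g + 2 = 2 + g)
X(K) = -1
f(t) = -10 (f(t) = -6 - 1*4 = -6 - 4 = -10)
N = -1666 (N = -1641 - 25 = -1666)
f(X(k(4))) - N = -10 - 1*(-1666) = -10 + 1666 = 1656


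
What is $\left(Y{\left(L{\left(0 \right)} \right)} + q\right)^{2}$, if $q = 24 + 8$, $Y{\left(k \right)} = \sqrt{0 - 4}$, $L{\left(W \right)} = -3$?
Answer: $1020 + 128 i \approx 1020.0 + 128.0 i$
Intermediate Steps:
$Y{\left(k \right)} = 2 i$ ($Y{\left(k \right)} = \sqrt{-4} = 2 i$)
$q = 32$
$\left(Y{\left(L{\left(0 \right)} \right)} + q\right)^{2} = \left(2 i + 32\right)^{2} = \left(32 + 2 i\right)^{2}$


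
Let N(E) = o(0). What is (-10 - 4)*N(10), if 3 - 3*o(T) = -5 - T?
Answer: -112/3 ≈ -37.333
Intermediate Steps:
o(T) = 8/3 + T/3 (o(T) = 1 - (-5 - T)/3 = 1 + (5/3 + T/3) = 8/3 + T/3)
N(E) = 8/3 (N(E) = 8/3 + (⅓)*0 = 8/3 + 0 = 8/3)
(-10 - 4)*N(10) = (-10 - 4)*(8/3) = -14*8/3 = -112/3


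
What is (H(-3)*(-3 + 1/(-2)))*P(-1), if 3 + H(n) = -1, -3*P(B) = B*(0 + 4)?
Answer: 56/3 ≈ 18.667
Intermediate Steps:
P(B) = -4*B/3 (P(B) = -B*(0 + 4)/3 = -B*4/3 = -4*B/3)
H(n) = -4 (H(n) = -3 - 1 = -4)
(H(-3)*(-3 + 1/(-2)))*P(-1) = (-4*(-3 + 1/(-2)))*(-4/3*(-1)) = -4*(-3 - ½)*(4/3) = -4*(-7/2)*(4/3) = 14*(4/3) = 56/3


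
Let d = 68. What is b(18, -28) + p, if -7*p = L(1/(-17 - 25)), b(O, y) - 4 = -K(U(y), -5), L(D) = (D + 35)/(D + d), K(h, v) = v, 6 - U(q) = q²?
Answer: 178396/19985 ≈ 8.9265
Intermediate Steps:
U(q) = 6 - q²
L(D) = (35 + D)/(68 + D) (L(D) = (D + 35)/(D + 68) = (35 + D)/(68 + D))
b(O, y) = 9 (b(O, y) = 4 - 1*(-5) = 4 + 5 = 9)
p = -1469/19985 (p = -(35 + 1/(-17 - 25))/(7*(68 + 1/(-17 - 25))) = -(35 + 1/(-42))/(7*(68 + 1/(-42))) = -(35 - 1/42)/(7*(68 - 1/42)) = -1469/(7*2855/42*42) = -6*1469/(2855*42) = -⅐*1469/2855 = -1469/19985 ≈ -0.073505)
b(18, -28) + p = 9 - 1469/19985 = 178396/19985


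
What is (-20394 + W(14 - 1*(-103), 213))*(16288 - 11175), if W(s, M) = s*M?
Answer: 23146551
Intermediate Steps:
W(s, M) = M*s
(-20394 + W(14 - 1*(-103), 213))*(16288 - 11175) = (-20394 + 213*(14 - 1*(-103)))*(16288 - 11175) = (-20394 + 213*(14 + 103))*5113 = (-20394 + 213*117)*5113 = (-20394 + 24921)*5113 = 4527*5113 = 23146551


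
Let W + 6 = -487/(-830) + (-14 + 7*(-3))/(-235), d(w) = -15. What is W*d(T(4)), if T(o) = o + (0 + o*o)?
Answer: 616083/7802 ≈ 78.965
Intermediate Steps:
T(o) = o + o**2 (T(o) = o + (0 + o**2) = o + o**2)
W = -205361/39010 (W = -6 + (-487/(-830) + (-14 + 7*(-3))/(-235)) = -6 + (-487*(-1/830) + (-14 - 21)*(-1/235)) = -6 + (487/830 - 35*(-1/235)) = -6 + (487/830 + 7/47) = -6 + 28699/39010 = -205361/39010 ≈ -5.2643)
W*d(T(4)) = -205361/39010*(-15) = 616083/7802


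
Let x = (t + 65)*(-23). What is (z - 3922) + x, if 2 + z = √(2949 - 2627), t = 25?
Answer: -5994 + √322 ≈ -5976.1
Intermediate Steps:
x = -2070 (x = (25 + 65)*(-23) = 90*(-23) = -2070)
z = -2 + √322 (z = -2 + √(2949 - 2627) = -2 + √322 ≈ 15.944)
(z - 3922) + x = ((-2 + √322) - 3922) - 2070 = (-3924 + √322) - 2070 = -5994 + √322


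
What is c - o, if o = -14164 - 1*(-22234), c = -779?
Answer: -8849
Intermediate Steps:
o = 8070 (o = -14164 + 22234 = 8070)
c - o = -779 - 1*8070 = -779 - 8070 = -8849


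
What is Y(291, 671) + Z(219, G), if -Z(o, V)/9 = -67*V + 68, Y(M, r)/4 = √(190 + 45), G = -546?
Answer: -329850 + 4*√235 ≈ -3.2979e+5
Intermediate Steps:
Y(M, r) = 4*√235 (Y(M, r) = 4*√(190 + 45) = 4*√235)
Z(o, V) = -612 + 603*V (Z(o, V) = -9*(-67*V + 68) = -9*(68 - 67*V) = -612 + 603*V)
Y(291, 671) + Z(219, G) = 4*√235 + (-612 + 603*(-546)) = 4*√235 + (-612 - 329238) = 4*√235 - 329850 = -329850 + 4*√235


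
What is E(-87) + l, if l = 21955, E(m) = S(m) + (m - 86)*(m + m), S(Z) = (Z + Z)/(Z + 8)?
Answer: 4112677/79 ≈ 52059.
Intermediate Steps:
S(Z) = 2*Z/(8 + Z) (S(Z) = (2*Z)/(8 + Z) = 2*Z/(8 + Z))
E(m) = 2*m/(8 + m) + 2*m*(-86 + m) (E(m) = 2*m/(8 + m) + (m - 86)*(m + m) = 2*m/(8 + m) + (-86 + m)*(2*m) = 2*m/(8 + m) + 2*m*(-86 + m))
E(-87) + l = 2*(-87)*(1 + (-86 - 87)*(8 - 87))/(8 - 87) + 21955 = 2*(-87)*(1 - 173*(-79))/(-79) + 21955 = 2*(-87)*(-1/79)*(1 + 13667) + 21955 = 2*(-87)*(-1/79)*13668 + 21955 = 2378232/79 + 21955 = 4112677/79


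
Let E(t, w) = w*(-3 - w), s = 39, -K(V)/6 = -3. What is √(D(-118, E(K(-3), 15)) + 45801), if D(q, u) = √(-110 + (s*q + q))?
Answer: √(45801 + I*√4830) ≈ 214.01 + 0.162*I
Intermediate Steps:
K(V) = 18 (K(V) = -6*(-3) = 18)
D(q, u) = √(-110 + 40*q) (D(q, u) = √(-110 + (39*q + q)) = √(-110 + 40*q))
√(D(-118, E(K(-3), 15)) + 45801) = √(√(-110 + 40*(-118)) + 45801) = √(√(-110 - 4720) + 45801) = √(√(-4830) + 45801) = √(I*√4830 + 45801) = √(45801 + I*√4830)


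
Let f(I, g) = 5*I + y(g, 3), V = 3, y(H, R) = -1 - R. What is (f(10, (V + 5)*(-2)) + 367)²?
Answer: 170569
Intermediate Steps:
f(I, g) = -4 + 5*I (f(I, g) = 5*I + (-1 - 1*3) = 5*I + (-1 - 3) = 5*I - 4 = -4 + 5*I)
(f(10, (V + 5)*(-2)) + 367)² = ((-4 + 5*10) + 367)² = ((-4 + 50) + 367)² = (46 + 367)² = 413² = 170569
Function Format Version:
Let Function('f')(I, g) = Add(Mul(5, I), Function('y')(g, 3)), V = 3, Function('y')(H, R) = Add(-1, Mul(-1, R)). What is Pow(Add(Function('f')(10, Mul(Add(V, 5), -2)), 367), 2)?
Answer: 170569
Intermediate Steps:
Function('f')(I, g) = Add(-4, Mul(5, I)) (Function('f')(I, g) = Add(Mul(5, I), Add(-1, Mul(-1, 3))) = Add(Mul(5, I), Add(-1, -3)) = Add(Mul(5, I), -4) = Add(-4, Mul(5, I)))
Pow(Add(Function('f')(10, Mul(Add(V, 5), -2)), 367), 2) = Pow(Add(Add(-4, Mul(5, 10)), 367), 2) = Pow(Add(Add(-4, 50), 367), 2) = Pow(Add(46, 367), 2) = Pow(413, 2) = 170569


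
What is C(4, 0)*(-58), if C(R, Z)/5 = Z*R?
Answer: 0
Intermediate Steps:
C(R, Z) = 5*R*Z (C(R, Z) = 5*(Z*R) = 5*(R*Z) = 5*R*Z)
C(4, 0)*(-58) = (5*4*0)*(-58) = 0*(-58) = 0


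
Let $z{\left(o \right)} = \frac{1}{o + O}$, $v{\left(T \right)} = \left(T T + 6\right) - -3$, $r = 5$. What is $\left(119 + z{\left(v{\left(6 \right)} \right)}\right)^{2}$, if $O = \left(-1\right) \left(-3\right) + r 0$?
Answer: $\frac{32638369}{2304} \approx 14166.0$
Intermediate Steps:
$O = 3$ ($O = \left(-1\right) \left(-3\right) + 5 \cdot 0 = 3 + 0 = 3$)
$v{\left(T \right)} = 9 + T^{2}$ ($v{\left(T \right)} = \left(T^{2} + 6\right) + 3 = \left(6 + T^{2}\right) + 3 = 9 + T^{2}$)
$z{\left(o \right)} = \frac{1}{3 + o}$ ($z{\left(o \right)} = \frac{1}{o + 3} = \frac{1}{3 + o}$)
$\left(119 + z{\left(v{\left(6 \right)} \right)}\right)^{2} = \left(119 + \frac{1}{3 + \left(9 + 6^{2}\right)}\right)^{2} = \left(119 + \frac{1}{3 + \left(9 + 36\right)}\right)^{2} = \left(119 + \frac{1}{3 + 45}\right)^{2} = \left(119 + \frac{1}{48}\right)^{2} = \left(\frac{5713}{48}\right)^{2} = \frac{32638369}{2304}$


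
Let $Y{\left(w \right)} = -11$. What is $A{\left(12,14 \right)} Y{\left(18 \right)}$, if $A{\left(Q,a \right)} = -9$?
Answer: $99$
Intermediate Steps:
$A{\left(12,14 \right)} Y{\left(18 \right)} = \left(-9\right) \left(-11\right) = 99$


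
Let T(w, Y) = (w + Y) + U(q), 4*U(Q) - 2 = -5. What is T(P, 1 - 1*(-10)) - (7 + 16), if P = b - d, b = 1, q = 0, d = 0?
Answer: -47/4 ≈ -11.750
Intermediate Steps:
U(Q) = -¾ (U(Q) = ½ + (¼)*(-5) = ½ - 5/4 = -¾)
P = 1 (P = 1 - 1*0 = 1 + 0 = 1)
T(w, Y) = -¾ + Y + w (T(w, Y) = (w + Y) - ¾ = (Y + w) - ¾ = -¾ + Y + w)
T(P, 1 - 1*(-10)) - (7 + 16) = (-¾ + (1 - 1*(-10)) + 1) - (7 + 16) = (-¾ + (1 + 10) + 1) - 1*23 = (-¾ + 11 + 1) - 23 = 45/4 - 23 = -47/4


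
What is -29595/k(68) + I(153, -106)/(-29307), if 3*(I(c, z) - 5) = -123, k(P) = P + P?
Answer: -289111923/1328584 ≈ -217.61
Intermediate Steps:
k(P) = 2*P
I(c, z) = -36 (I(c, z) = 5 + (⅓)*(-123) = 5 - 41 = -36)
-29595/k(68) + I(153, -106)/(-29307) = -29595/(2*68) - 36/(-29307) = -29595/136 - 36*(-1/29307) = -29595*1/136 + 12/9769 = -29595/136 + 12/9769 = -289111923/1328584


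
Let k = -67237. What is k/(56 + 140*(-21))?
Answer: 67237/2884 ≈ 23.314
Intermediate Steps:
k/(56 + 140*(-21)) = -67237/(56 + 140*(-21)) = -67237/(56 - 2940) = -67237/(-2884) = -67237*(-1/2884) = 67237/2884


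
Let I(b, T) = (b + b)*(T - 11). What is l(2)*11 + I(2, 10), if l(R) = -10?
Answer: -114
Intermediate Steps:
I(b, T) = 2*b*(-11 + T) (I(b, T) = (2*b)*(-11 + T) = 2*b*(-11 + T))
l(2)*11 + I(2, 10) = -10*11 + 2*2*(-11 + 10) = -110 + 2*2*(-1) = -110 - 4 = -114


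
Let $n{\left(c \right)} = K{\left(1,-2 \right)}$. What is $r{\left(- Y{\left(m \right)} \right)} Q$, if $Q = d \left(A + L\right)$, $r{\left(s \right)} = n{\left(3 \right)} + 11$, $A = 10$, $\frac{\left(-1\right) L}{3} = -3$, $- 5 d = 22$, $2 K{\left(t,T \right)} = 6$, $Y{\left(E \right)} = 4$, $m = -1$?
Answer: $- \frac{5852}{5} \approx -1170.4$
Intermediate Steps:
$K{\left(t,T \right)} = 3$ ($K{\left(t,T \right)} = \frac{1}{2} \cdot 6 = 3$)
$n{\left(c \right)} = 3$
$d = - \frac{22}{5}$ ($d = \left(- \frac{1}{5}\right) 22 = - \frac{22}{5} \approx -4.4$)
$L = 9$ ($L = \left(-3\right) \left(-3\right) = 9$)
$r{\left(s \right)} = 14$ ($r{\left(s \right)} = 3 + 11 = 14$)
$Q = - \frac{418}{5}$ ($Q = - \frac{22 \left(10 + 9\right)}{5} = \left(- \frac{22}{5}\right) 19 = - \frac{418}{5} \approx -83.6$)
$r{\left(- Y{\left(m \right)} \right)} Q = 14 \left(- \frac{418}{5}\right) = - \frac{5852}{5}$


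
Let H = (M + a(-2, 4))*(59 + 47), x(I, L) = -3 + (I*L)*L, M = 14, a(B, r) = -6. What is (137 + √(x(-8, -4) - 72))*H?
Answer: 116176 + 848*I*√203 ≈ 1.1618e+5 + 12082.0*I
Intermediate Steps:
x(I, L) = -3 + I*L²
H = 848 (H = (14 - 6)*(59 + 47) = 8*106 = 848)
(137 + √(x(-8, -4) - 72))*H = (137 + √((-3 - 8*(-4)²) - 72))*848 = (137 + √((-3 - 8*16) - 72))*848 = (137 + √((-3 - 128) - 72))*848 = (137 + √(-131 - 72))*848 = (137 + √(-203))*848 = (137 + I*√203)*848 = 116176 + 848*I*√203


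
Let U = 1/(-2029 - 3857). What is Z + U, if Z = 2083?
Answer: 12260537/5886 ≈ 2083.0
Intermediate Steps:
U = -1/5886 (U = 1/(-5886) = -1/5886 ≈ -0.00016989)
Z + U = 2083 - 1/5886 = 12260537/5886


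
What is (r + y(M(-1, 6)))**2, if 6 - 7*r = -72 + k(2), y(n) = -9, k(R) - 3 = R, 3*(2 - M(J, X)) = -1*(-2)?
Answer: 100/49 ≈ 2.0408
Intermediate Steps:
M(J, X) = 4/3 (M(J, X) = 2 - (-1)*(-2)/3 = 2 - 1/3*2 = 2 - 2/3 = 4/3)
k(R) = 3 + R
r = 73/7 (r = 6/7 - (-72 + (3 + 2))/7 = 6/7 - (-72 + 5)/7 = 6/7 - 1/7*(-67) = 6/7 + 67/7 = 73/7 ≈ 10.429)
(r + y(M(-1, 6)))**2 = (73/7 - 9)**2 = (10/7)**2 = 100/49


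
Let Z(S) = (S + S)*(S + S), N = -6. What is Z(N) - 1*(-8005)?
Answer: 8149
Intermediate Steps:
Z(S) = 4*S² (Z(S) = (2*S)*(2*S) = 4*S²)
Z(N) - 1*(-8005) = 4*(-6)² - 1*(-8005) = 4*36 + 8005 = 144 + 8005 = 8149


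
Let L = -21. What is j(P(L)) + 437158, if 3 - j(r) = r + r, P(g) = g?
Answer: 437203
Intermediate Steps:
j(r) = 3 - 2*r (j(r) = 3 - (r + r) = 3 - 2*r)
j(P(L)) + 437158 = (3 - 2*(-21)) + 437158 = (3 + 42) + 437158 = 45 + 437158 = 437203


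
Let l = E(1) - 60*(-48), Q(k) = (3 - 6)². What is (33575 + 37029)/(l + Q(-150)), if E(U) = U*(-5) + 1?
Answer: 70604/2885 ≈ 24.473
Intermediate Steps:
Q(k) = 9 (Q(k) = (-3)² = 9)
E(U) = 1 - 5*U (E(U) = -5*U + 1 = 1 - 5*U)
l = 2876 (l = (1 - 5*1) - 60*(-48) = (1 - 5) + 2880 = -4 + 2880 = 2876)
(33575 + 37029)/(l + Q(-150)) = (33575 + 37029)/(2876 + 9) = 70604/2885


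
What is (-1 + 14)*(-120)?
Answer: -1560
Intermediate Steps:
(-1 + 14)*(-120) = 13*(-120) = -1560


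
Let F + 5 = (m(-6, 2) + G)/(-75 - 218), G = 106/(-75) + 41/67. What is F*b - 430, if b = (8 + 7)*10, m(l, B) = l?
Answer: -23096226/19631 ≈ -1176.5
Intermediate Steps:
b = 150 (b = 15*10 = 150)
G = -4027/5025 (G = 106*(-1/75) + 41*(1/67) = -106/75 + 41/67 = -4027/5025 ≈ -0.80139)
F = -7327448/1472325 (F = -5 + (-6 - 4027/5025)/(-75 - 218) = -5 - 34177/5025/(-293) = -5 - 34177/5025*(-1/293) = -5 + 34177/1472325 = -7327448/1472325 ≈ -4.9768)
F*b - 430 = -7327448/1472325*150 - 430 = -14654896/19631 - 430 = -23096226/19631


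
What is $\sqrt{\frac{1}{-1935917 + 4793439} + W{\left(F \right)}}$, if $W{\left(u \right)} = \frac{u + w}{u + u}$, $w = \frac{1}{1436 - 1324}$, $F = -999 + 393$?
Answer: $\frac{\sqrt{293862652680074567943}}{24243216648} \approx 0.7071$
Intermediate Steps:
$F = -606$
$w = \frac{1}{112} \approx 0.0089286$
$W{\left(u \right)} = \frac{\frac{1}{112} + u}{2 u}$ ($W{\left(u \right)} = \frac{u + \frac{1}{112}}{u + u} = \frac{\frac{1}{112} + u}{2 u}$)
$\sqrt{\frac{1}{-1935917 + 4793439} + W{\left(F \right)}} = \sqrt{\frac{1}{-1935917 + 4793439} + \frac{1 + 112 \left(-606\right)}{224 \left(-606\right)}} = \sqrt{\frac{1}{2857522} + \frac{1}{224} \left(- \frac{1}{606}\right) \left(1 - 67872\right)} = \sqrt{\frac{1}{2857522} + \frac{1}{224} \left(- \frac{1}{606}\right) \left(-67871\right)} = \sqrt{\frac{1}{2857522} + \frac{67871}{135744}} = \sqrt{\frac{96971505703}{193945733184}} = \frac{\sqrt{293862652680074567943}}{24243216648}$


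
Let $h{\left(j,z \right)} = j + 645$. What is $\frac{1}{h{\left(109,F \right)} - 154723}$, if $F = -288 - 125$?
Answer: $- \frac{1}{153969} \approx -6.4948 \cdot 10^{-6}$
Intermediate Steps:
$F = -413$
$h{\left(j,z \right)} = 645 + j$
$\frac{1}{h{\left(109,F \right)} - 154723} = \frac{1}{\left(645 + 109\right) - 154723} = \frac{1}{754 - 154723} = \frac{1}{-153969} = - \frac{1}{153969}$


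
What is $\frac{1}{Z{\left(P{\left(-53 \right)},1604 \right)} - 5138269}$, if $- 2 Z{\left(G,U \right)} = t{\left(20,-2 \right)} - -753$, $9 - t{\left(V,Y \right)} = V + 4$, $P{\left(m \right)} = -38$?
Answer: $- \frac{1}{5138638} \approx -1.946 \cdot 10^{-7}$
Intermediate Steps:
$t{\left(V,Y \right)} = 5 - V$ ($t{\left(V,Y \right)} = 9 - \left(V + 4\right) = 9 - \left(4 + V\right) = 5 - V$)
$Z{\left(G,U \right)} = -369$ ($Z{\left(G,U \right)} = - \frac{\left(5 - 20\right) - -753}{2} = - \frac{\left(5 - 20\right) + 753}{2} = - \frac{-15 + 753}{2} = \left(- \frac{1}{2}\right) 738 = -369$)
$\frac{1}{Z{\left(P{\left(-53 \right)},1604 \right)} - 5138269} = \frac{1}{-369 - 5138269} = \frac{1}{-5138638} = - \frac{1}{5138638}$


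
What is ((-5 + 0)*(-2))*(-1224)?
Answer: -12240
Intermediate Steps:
((-5 + 0)*(-2))*(-1224) = -5*(-2)*(-1224) = 10*(-1224) = -12240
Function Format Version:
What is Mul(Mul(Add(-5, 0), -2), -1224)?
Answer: -12240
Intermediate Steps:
Mul(Mul(Add(-5, 0), -2), -1224) = Mul(Mul(-5, -2), -1224) = Mul(10, -1224) = -12240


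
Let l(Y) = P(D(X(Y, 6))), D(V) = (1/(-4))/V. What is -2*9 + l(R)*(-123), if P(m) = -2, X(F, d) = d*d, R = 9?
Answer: 228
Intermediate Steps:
X(F, d) = d**2
D(V) = -1/(4*V) (D(V) = (1*(-1/4))/V = -1/(4*V))
l(Y) = -2
-2*9 + l(R)*(-123) = -2*9 - 2*(-123) = -18 + 246 = 228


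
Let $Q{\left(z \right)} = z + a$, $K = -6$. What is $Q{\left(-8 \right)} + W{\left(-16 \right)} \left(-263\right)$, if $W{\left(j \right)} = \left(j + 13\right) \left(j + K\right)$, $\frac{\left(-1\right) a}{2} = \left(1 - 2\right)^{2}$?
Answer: $-17368$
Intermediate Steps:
$a = -2$ ($a = - 2 \left(1 - 2\right)^{2} = - 2 \left(-1\right)^{2} = \left(-2\right) 1 = -2$)
$Q{\left(z \right)} = -2 + z$ ($Q{\left(z \right)} = z - 2 = -2 + z$)
$W{\left(j \right)} = \left(-6 + j\right) \left(13 + j\right)$ ($W{\left(j \right)} = \left(j + 13\right) \left(j - 6\right) = \left(13 + j\right) \left(-6 + j\right) = \left(-6 + j\right) \left(13 + j\right)$)
$Q{\left(-8 \right)} + W{\left(-16 \right)} \left(-263\right) = \left(-2 - 8\right) + \left(-78 + \left(-16\right)^{2} + 7 \left(-16\right)\right) \left(-263\right) = -10 + \left(-78 + 256 - 112\right) \left(-263\right) = -10 + 66 \left(-263\right) = -10 - 17358 = -17368$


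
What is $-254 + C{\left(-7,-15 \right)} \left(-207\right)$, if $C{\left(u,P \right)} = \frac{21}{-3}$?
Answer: $1195$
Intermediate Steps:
$C{\left(u,P \right)} = -7$ ($C{\left(u,P \right)} = 21 \left(- \frac{1}{3}\right) = -7$)
$-254 + C{\left(-7,-15 \right)} \left(-207\right) = -254 - -1449 = -254 + 1449 = 1195$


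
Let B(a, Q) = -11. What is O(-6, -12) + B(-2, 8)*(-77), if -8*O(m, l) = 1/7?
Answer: 47431/56 ≈ 846.98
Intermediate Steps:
O(m, l) = -1/56 (O(m, l) = -⅛/7 = -⅛*⅐ = -1/56)
O(-6, -12) + B(-2, 8)*(-77) = -1/56 - 11*(-77) = -1/56 + 847 = 47431/56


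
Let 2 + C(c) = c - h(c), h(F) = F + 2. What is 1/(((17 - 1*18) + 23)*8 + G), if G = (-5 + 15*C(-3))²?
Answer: 1/4401 ≈ 0.00022722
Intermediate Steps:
h(F) = 2 + F
C(c) = -4 (C(c) = -2 + (c - (2 + c)) = -2 + (c + (-2 - c)) = -2 - 2 = -4)
G = 4225 (G = (-5 + 15*(-4))² = (-5 - 60)² = (-65)² = 4225)
1/(((17 - 1*18) + 23)*8 + G) = 1/(((17 - 1*18) + 23)*8 + 4225) = 1/(((17 - 18) + 23)*8 + 4225) = 1/((-1 + 23)*8 + 4225) = 1/(22*8 + 4225) = 1/(176 + 4225) = 1/4401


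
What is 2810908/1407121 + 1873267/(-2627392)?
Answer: 4749443857629/3697058458432 ≈ 1.2847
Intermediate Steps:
2810908/1407121 + 1873267/(-2627392) = 2810908*(1/1407121) + 1873267*(-1/2627392) = 2810908/1407121 - 1873267/2627392 = 4749443857629/3697058458432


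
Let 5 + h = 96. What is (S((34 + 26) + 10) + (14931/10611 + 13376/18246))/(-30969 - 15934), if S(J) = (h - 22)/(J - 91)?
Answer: 9582992/392380695273 ≈ 2.4423e-5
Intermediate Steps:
h = 91 (h = -5 + 96 = 91)
S(J) = 69/(-91 + J) (S(J) = (91 - 22)/(J - 91) = 69/(-91 + J))
(S((34 + 26) + 10) + (14931/10611 + 13376/18246))/(-30969 - 15934) = (69/(-91 + ((34 + 26) + 10)) + (14931/10611 + 13376/18246))/(-30969 - 15934) = (69/(-91 + (60 + 10)) + (14931*(1/10611) + 13376*(1/18246)))/(-46903) = (69/(-91 + 70) + (553/393 + 6688/9123))*(-1/46903) = (69/(-21) + 2557801/1195113)*(-1/46903) = (69*(-1/21) + 2557801/1195113)*(-1/46903) = (-23/7 + 2557801/1195113)*(-1/46903) = -9582992/8365791*(-1/46903) = 9582992/392380695273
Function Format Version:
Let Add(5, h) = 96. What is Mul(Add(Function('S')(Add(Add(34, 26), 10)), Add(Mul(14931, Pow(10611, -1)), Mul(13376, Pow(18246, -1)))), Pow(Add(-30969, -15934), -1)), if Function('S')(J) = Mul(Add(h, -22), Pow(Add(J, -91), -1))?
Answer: Rational(9582992, 392380695273) ≈ 2.4423e-5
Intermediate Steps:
h = 91 (h = Add(-5, 96) = 91)
Function('S')(J) = Mul(69, Pow(Add(-91, J), -1)) (Function('S')(J) = Mul(Add(91, -22), Pow(Add(J, -91), -1)) = Mul(69, Pow(Add(-91, J), -1)))
Mul(Add(Function('S')(Add(Add(34, 26), 10)), Add(Mul(14931, Pow(10611, -1)), Mul(13376, Pow(18246, -1)))), Pow(Add(-30969, -15934), -1)) = Mul(Add(Mul(69, Pow(Add(-91, Add(Add(34, 26), 10)), -1)), Add(Mul(14931, Pow(10611, -1)), Mul(13376, Pow(18246, -1)))), Pow(Add(-30969, -15934), -1)) = Mul(Add(Mul(69, Pow(Add(-91, Add(60, 10)), -1)), Add(Mul(14931, Rational(1, 10611)), Mul(13376, Rational(1, 18246)))), Pow(-46903, -1)) = Mul(Add(Mul(69, Pow(Add(-91, 70), -1)), Add(Rational(553, 393), Rational(6688, 9123))), Rational(-1, 46903)) = Mul(Add(Mul(69, Pow(-21, -1)), Rational(2557801, 1195113)), Rational(-1, 46903)) = Mul(Add(Mul(69, Rational(-1, 21)), Rational(2557801, 1195113)), Rational(-1, 46903)) = Mul(Add(Rational(-23, 7), Rational(2557801, 1195113)), Rational(-1, 46903)) = Mul(Rational(-9582992, 8365791), Rational(-1, 46903)) = Rational(9582992, 392380695273)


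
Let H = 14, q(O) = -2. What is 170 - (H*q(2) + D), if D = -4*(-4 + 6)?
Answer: 206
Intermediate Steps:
D = -8 (D = -4*2 = -8)
170 - (H*q(2) + D) = 170 - (14*(-2) - 8) = 170 - (-28 - 8) = 170 - 1*(-36) = 170 + 36 = 206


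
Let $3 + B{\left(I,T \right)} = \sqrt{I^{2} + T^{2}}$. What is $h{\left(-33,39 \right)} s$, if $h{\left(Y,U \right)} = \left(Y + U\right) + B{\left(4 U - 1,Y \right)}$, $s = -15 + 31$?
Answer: $48 + 16 \sqrt{25114} \approx 2583.6$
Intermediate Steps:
$s = 16$
$B{\left(I,T \right)} = -3 + \sqrt{I^{2} + T^{2}}$
$h{\left(Y,U \right)} = -3 + U + Y + \sqrt{Y^{2} + \left(-1 + 4 U\right)^{2}}$ ($h{\left(Y,U \right)} = \left(Y + U\right) + \left(-3 + \sqrt{\left(4 U - 1\right)^{2} + Y^{2}}\right) = \left(U + Y\right) + \left(-3 + \sqrt{\left(-1 + 4 U\right)^{2} + Y^{2}}\right) = \left(U + Y\right) + \left(-3 + \sqrt{Y^{2} + \left(-1 + 4 U\right)^{2}}\right) = -3 + U + Y + \sqrt{Y^{2} + \left(-1 + 4 U\right)^{2}}$)
$h{\left(-33,39 \right)} s = \left(-3 + 39 - 33 + \sqrt{\left(-33\right)^{2} + \left(-1 + 4 \cdot 39\right)^{2}}\right) 16 = \left(-3 + 39 - 33 + \sqrt{1089 + \left(-1 + 156\right)^{2}}\right) 16 = \left(-3 + 39 - 33 + \sqrt{1089 + 155^{2}}\right) 16 = \left(-3 + 39 - 33 + \sqrt{1089 + 24025}\right) 16 = \left(-3 + 39 - 33 + \sqrt{25114}\right) 16 = \left(3 + \sqrt{25114}\right) 16 = 48 + 16 \sqrt{25114}$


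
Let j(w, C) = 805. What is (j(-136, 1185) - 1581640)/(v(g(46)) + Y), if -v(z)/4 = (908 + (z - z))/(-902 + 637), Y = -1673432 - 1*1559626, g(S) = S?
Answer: 418921275/856756738 ≈ 0.48896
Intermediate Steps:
Y = -3233058 (Y = -1673432 - 1559626 = -3233058)
v(z) = 3632/265 (v(z) = -4*(908 + (z - z))/(-902 + 637) = -4*(908 + 0)/(-265) = -3632*(-1)/265 = -4*(-908/265) = 3632/265)
(j(-136, 1185) - 1581640)/(v(g(46)) + Y) = (805 - 1581640)/(3632/265 - 3233058) = -1580835/(-856756738/265) = -1580835*(-265/856756738) = 418921275/856756738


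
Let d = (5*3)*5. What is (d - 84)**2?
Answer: 81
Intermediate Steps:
d = 75 (d = 15*5 = 75)
(d - 84)**2 = (75 - 84)**2 = (-9)**2 = 81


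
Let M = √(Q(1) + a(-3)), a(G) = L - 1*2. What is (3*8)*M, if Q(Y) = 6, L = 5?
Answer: 72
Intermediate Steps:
a(G) = 3 (a(G) = 5 - 1*2 = 5 - 2 = 3)
M = 3 (M = √(6 + 3) = √9 = 3)
(3*8)*M = (3*8)*3 = 24*3 = 72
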